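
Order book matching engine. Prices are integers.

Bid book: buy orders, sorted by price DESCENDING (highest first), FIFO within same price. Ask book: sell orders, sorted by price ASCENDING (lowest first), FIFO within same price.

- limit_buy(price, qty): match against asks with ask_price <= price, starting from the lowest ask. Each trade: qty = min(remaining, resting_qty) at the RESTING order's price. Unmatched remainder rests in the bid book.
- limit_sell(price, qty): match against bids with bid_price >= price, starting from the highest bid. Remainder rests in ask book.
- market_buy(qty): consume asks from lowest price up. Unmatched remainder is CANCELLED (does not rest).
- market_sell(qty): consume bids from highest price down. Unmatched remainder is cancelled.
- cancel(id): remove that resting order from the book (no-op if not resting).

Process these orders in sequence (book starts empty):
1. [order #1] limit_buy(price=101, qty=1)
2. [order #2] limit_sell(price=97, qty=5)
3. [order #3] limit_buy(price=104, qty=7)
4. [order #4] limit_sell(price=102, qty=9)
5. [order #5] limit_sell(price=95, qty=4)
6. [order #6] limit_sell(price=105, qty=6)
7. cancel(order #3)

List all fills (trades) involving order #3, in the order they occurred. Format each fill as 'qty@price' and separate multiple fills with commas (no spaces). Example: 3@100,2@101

After op 1 [order #1] limit_buy(price=101, qty=1): fills=none; bids=[#1:1@101] asks=[-]
After op 2 [order #2] limit_sell(price=97, qty=5): fills=#1x#2:1@101; bids=[-] asks=[#2:4@97]
After op 3 [order #3] limit_buy(price=104, qty=7): fills=#3x#2:4@97; bids=[#3:3@104] asks=[-]
After op 4 [order #4] limit_sell(price=102, qty=9): fills=#3x#4:3@104; bids=[-] asks=[#4:6@102]
After op 5 [order #5] limit_sell(price=95, qty=4): fills=none; bids=[-] asks=[#5:4@95 #4:6@102]
After op 6 [order #6] limit_sell(price=105, qty=6): fills=none; bids=[-] asks=[#5:4@95 #4:6@102 #6:6@105]
After op 7 cancel(order #3): fills=none; bids=[-] asks=[#5:4@95 #4:6@102 #6:6@105]

Answer: 4@97,3@104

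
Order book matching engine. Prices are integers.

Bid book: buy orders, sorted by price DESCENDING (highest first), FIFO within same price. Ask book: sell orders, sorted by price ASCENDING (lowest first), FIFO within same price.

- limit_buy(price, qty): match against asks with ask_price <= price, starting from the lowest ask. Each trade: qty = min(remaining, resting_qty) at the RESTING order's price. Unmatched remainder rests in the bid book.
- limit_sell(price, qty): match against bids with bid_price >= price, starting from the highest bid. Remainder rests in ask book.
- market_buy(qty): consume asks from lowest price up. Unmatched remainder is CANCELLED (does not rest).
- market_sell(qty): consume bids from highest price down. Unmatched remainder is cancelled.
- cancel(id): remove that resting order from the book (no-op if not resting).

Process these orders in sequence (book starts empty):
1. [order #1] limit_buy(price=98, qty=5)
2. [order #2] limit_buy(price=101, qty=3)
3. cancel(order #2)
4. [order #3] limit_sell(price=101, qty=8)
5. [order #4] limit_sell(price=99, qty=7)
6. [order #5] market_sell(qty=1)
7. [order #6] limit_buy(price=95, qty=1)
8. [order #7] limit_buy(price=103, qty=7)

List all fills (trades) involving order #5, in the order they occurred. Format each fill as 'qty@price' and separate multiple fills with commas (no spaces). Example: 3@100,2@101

Answer: 1@98

Derivation:
After op 1 [order #1] limit_buy(price=98, qty=5): fills=none; bids=[#1:5@98] asks=[-]
After op 2 [order #2] limit_buy(price=101, qty=3): fills=none; bids=[#2:3@101 #1:5@98] asks=[-]
After op 3 cancel(order #2): fills=none; bids=[#1:5@98] asks=[-]
After op 4 [order #3] limit_sell(price=101, qty=8): fills=none; bids=[#1:5@98] asks=[#3:8@101]
After op 5 [order #4] limit_sell(price=99, qty=7): fills=none; bids=[#1:5@98] asks=[#4:7@99 #3:8@101]
After op 6 [order #5] market_sell(qty=1): fills=#1x#5:1@98; bids=[#1:4@98] asks=[#4:7@99 #3:8@101]
After op 7 [order #6] limit_buy(price=95, qty=1): fills=none; bids=[#1:4@98 #6:1@95] asks=[#4:7@99 #3:8@101]
After op 8 [order #7] limit_buy(price=103, qty=7): fills=#7x#4:7@99; bids=[#1:4@98 #6:1@95] asks=[#3:8@101]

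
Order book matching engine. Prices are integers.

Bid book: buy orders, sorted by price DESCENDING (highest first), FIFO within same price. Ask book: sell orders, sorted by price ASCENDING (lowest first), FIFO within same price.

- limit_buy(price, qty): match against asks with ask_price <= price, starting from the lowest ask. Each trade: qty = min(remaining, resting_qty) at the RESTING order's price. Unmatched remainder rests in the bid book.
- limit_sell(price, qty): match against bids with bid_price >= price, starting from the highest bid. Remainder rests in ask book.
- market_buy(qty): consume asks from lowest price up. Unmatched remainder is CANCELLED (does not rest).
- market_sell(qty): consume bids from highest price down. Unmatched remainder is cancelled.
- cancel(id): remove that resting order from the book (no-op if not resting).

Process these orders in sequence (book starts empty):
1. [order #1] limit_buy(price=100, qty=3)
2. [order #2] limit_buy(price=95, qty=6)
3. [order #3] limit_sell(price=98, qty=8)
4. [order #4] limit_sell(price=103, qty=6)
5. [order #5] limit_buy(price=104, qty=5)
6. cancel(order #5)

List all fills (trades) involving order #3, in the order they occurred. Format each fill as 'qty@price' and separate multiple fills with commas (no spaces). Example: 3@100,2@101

Answer: 3@100,5@98

Derivation:
After op 1 [order #1] limit_buy(price=100, qty=3): fills=none; bids=[#1:3@100] asks=[-]
After op 2 [order #2] limit_buy(price=95, qty=6): fills=none; bids=[#1:3@100 #2:6@95] asks=[-]
After op 3 [order #3] limit_sell(price=98, qty=8): fills=#1x#3:3@100; bids=[#2:6@95] asks=[#3:5@98]
After op 4 [order #4] limit_sell(price=103, qty=6): fills=none; bids=[#2:6@95] asks=[#3:5@98 #4:6@103]
After op 5 [order #5] limit_buy(price=104, qty=5): fills=#5x#3:5@98; bids=[#2:6@95] asks=[#4:6@103]
After op 6 cancel(order #5): fills=none; bids=[#2:6@95] asks=[#4:6@103]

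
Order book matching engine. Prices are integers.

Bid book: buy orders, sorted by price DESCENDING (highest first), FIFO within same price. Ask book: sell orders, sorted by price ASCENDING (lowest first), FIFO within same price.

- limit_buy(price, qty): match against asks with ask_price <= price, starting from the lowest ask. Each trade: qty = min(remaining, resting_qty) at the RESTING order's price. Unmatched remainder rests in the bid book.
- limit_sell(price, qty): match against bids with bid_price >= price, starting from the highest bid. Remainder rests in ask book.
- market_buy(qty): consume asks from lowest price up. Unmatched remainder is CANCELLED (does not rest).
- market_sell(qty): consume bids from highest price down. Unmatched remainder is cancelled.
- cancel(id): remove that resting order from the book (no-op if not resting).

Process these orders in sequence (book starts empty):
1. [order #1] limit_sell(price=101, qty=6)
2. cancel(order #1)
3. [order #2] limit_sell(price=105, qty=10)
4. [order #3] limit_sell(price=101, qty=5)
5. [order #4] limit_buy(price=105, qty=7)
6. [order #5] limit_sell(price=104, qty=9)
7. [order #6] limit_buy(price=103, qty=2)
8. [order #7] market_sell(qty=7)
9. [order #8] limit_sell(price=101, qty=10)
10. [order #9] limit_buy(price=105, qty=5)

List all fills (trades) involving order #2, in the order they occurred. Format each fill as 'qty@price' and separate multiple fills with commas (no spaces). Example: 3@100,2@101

After op 1 [order #1] limit_sell(price=101, qty=6): fills=none; bids=[-] asks=[#1:6@101]
After op 2 cancel(order #1): fills=none; bids=[-] asks=[-]
After op 3 [order #2] limit_sell(price=105, qty=10): fills=none; bids=[-] asks=[#2:10@105]
After op 4 [order #3] limit_sell(price=101, qty=5): fills=none; bids=[-] asks=[#3:5@101 #2:10@105]
After op 5 [order #4] limit_buy(price=105, qty=7): fills=#4x#3:5@101 #4x#2:2@105; bids=[-] asks=[#2:8@105]
After op 6 [order #5] limit_sell(price=104, qty=9): fills=none; bids=[-] asks=[#5:9@104 #2:8@105]
After op 7 [order #6] limit_buy(price=103, qty=2): fills=none; bids=[#6:2@103] asks=[#5:9@104 #2:8@105]
After op 8 [order #7] market_sell(qty=7): fills=#6x#7:2@103; bids=[-] asks=[#5:9@104 #2:8@105]
After op 9 [order #8] limit_sell(price=101, qty=10): fills=none; bids=[-] asks=[#8:10@101 #5:9@104 #2:8@105]
After op 10 [order #9] limit_buy(price=105, qty=5): fills=#9x#8:5@101; bids=[-] asks=[#8:5@101 #5:9@104 #2:8@105]

Answer: 2@105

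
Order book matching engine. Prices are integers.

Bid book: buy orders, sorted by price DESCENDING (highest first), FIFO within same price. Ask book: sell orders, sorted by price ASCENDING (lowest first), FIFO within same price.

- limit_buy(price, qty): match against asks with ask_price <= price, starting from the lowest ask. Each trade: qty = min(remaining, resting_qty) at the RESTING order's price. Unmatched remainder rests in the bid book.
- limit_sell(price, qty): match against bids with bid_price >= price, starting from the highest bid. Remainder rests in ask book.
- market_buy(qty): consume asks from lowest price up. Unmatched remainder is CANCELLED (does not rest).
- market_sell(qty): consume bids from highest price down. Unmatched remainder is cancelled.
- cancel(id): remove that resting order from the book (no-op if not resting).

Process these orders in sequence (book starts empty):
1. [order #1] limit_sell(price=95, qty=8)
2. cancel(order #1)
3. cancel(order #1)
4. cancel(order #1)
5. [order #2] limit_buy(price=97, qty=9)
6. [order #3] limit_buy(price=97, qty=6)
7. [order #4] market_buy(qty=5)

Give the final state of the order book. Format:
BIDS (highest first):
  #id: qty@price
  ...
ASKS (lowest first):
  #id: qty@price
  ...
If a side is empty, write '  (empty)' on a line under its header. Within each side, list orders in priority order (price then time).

After op 1 [order #1] limit_sell(price=95, qty=8): fills=none; bids=[-] asks=[#1:8@95]
After op 2 cancel(order #1): fills=none; bids=[-] asks=[-]
After op 3 cancel(order #1): fills=none; bids=[-] asks=[-]
After op 4 cancel(order #1): fills=none; bids=[-] asks=[-]
After op 5 [order #2] limit_buy(price=97, qty=9): fills=none; bids=[#2:9@97] asks=[-]
After op 6 [order #3] limit_buy(price=97, qty=6): fills=none; bids=[#2:9@97 #3:6@97] asks=[-]
After op 7 [order #4] market_buy(qty=5): fills=none; bids=[#2:9@97 #3:6@97] asks=[-]

Answer: BIDS (highest first):
  #2: 9@97
  #3: 6@97
ASKS (lowest first):
  (empty)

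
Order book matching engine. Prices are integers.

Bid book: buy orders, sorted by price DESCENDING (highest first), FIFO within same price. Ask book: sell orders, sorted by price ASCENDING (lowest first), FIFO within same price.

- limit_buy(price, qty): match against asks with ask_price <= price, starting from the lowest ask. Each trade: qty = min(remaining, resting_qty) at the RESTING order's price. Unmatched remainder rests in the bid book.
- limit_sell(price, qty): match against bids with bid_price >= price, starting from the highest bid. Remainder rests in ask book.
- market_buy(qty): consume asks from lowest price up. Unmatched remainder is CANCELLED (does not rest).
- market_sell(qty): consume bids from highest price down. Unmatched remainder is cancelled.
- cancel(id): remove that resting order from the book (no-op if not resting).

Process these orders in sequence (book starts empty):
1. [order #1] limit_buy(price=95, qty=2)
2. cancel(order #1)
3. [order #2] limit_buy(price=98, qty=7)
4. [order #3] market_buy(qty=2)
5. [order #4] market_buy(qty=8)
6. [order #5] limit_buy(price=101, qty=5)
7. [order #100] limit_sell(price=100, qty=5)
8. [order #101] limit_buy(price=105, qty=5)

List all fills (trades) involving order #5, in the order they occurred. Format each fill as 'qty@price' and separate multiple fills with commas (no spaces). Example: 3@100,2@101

Answer: 5@101

Derivation:
After op 1 [order #1] limit_buy(price=95, qty=2): fills=none; bids=[#1:2@95] asks=[-]
After op 2 cancel(order #1): fills=none; bids=[-] asks=[-]
After op 3 [order #2] limit_buy(price=98, qty=7): fills=none; bids=[#2:7@98] asks=[-]
After op 4 [order #3] market_buy(qty=2): fills=none; bids=[#2:7@98] asks=[-]
After op 5 [order #4] market_buy(qty=8): fills=none; bids=[#2:7@98] asks=[-]
After op 6 [order #5] limit_buy(price=101, qty=5): fills=none; bids=[#5:5@101 #2:7@98] asks=[-]
After op 7 [order #100] limit_sell(price=100, qty=5): fills=#5x#100:5@101; bids=[#2:7@98] asks=[-]
After op 8 [order #101] limit_buy(price=105, qty=5): fills=none; bids=[#101:5@105 #2:7@98] asks=[-]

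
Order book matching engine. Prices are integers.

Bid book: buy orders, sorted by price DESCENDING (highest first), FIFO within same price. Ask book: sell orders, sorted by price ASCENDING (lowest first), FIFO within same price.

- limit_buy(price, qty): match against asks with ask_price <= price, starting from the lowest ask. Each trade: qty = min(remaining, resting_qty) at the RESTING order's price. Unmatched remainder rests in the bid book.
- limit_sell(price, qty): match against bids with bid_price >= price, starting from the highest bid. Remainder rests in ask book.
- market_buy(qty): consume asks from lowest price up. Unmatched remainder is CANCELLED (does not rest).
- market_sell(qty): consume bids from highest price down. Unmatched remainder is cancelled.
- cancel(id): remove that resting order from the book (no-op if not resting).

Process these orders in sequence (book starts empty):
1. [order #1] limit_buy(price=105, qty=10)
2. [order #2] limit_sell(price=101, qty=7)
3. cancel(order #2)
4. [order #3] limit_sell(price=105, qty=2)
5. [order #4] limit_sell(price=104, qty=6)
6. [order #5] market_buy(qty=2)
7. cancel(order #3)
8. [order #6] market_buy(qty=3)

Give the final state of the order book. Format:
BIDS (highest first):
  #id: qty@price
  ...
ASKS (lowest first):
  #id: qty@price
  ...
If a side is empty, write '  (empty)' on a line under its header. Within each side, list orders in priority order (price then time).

Answer: BIDS (highest first):
  (empty)
ASKS (lowest first):
  (empty)

Derivation:
After op 1 [order #1] limit_buy(price=105, qty=10): fills=none; bids=[#1:10@105] asks=[-]
After op 2 [order #2] limit_sell(price=101, qty=7): fills=#1x#2:7@105; bids=[#1:3@105] asks=[-]
After op 3 cancel(order #2): fills=none; bids=[#1:3@105] asks=[-]
After op 4 [order #3] limit_sell(price=105, qty=2): fills=#1x#3:2@105; bids=[#1:1@105] asks=[-]
After op 5 [order #4] limit_sell(price=104, qty=6): fills=#1x#4:1@105; bids=[-] asks=[#4:5@104]
After op 6 [order #5] market_buy(qty=2): fills=#5x#4:2@104; bids=[-] asks=[#4:3@104]
After op 7 cancel(order #3): fills=none; bids=[-] asks=[#4:3@104]
After op 8 [order #6] market_buy(qty=3): fills=#6x#4:3@104; bids=[-] asks=[-]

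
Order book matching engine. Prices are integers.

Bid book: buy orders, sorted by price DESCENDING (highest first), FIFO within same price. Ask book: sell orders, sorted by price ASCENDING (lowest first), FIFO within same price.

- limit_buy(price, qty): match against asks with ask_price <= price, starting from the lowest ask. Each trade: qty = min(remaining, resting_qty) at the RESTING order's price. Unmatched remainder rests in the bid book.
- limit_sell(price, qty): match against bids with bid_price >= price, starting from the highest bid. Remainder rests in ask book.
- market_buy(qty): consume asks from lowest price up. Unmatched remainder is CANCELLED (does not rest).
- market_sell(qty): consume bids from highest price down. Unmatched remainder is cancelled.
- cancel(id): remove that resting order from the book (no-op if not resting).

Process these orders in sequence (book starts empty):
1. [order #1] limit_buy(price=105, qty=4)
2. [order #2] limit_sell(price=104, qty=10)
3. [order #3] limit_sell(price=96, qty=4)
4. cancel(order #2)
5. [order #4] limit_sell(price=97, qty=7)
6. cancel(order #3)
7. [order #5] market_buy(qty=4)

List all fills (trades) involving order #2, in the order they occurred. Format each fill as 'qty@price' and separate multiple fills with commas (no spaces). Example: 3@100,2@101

After op 1 [order #1] limit_buy(price=105, qty=4): fills=none; bids=[#1:4@105] asks=[-]
After op 2 [order #2] limit_sell(price=104, qty=10): fills=#1x#2:4@105; bids=[-] asks=[#2:6@104]
After op 3 [order #3] limit_sell(price=96, qty=4): fills=none; bids=[-] asks=[#3:4@96 #2:6@104]
After op 4 cancel(order #2): fills=none; bids=[-] asks=[#3:4@96]
After op 5 [order #4] limit_sell(price=97, qty=7): fills=none; bids=[-] asks=[#3:4@96 #4:7@97]
After op 6 cancel(order #3): fills=none; bids=[-] asks=[#4:7@97]
After op 7 [order #5] market_buy(qty=4): fills=#5x#4:4@97; bids=[-] asks=[#4:3@97]

Answer: 4@105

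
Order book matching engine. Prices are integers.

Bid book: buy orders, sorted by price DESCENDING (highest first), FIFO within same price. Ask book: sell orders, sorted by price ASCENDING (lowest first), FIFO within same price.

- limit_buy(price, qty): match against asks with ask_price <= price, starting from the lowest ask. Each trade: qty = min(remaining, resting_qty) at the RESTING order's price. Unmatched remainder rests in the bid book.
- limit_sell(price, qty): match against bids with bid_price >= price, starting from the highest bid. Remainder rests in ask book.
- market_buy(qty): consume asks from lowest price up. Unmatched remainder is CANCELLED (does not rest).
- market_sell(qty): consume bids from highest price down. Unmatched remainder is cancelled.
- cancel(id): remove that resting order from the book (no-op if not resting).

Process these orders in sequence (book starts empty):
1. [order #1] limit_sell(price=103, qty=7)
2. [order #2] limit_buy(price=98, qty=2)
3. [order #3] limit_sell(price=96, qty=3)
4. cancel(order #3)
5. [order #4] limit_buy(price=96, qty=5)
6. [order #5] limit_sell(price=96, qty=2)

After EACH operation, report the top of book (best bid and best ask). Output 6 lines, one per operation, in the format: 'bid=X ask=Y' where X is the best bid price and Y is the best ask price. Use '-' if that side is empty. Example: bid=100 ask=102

After op 1 [order #1] limit_sell(price=103, qty=7): fills=none; bids=[-] asks=[#1:7@103]
After op 2 [order #2] limit_buy(price=98, qty=2): fills=none; bids=[#2:2@98] asks=[#1:7@103]
After op 3 [order #3] limit_sell(price=96, qty=3): fills=#2x#3:2@98; bids=[-] asks=[#3:1@96 #1:7@103]
After op 4 cancel(order #3): fills=none; bids=[-] asks=[#1:7@103]
After op 5 [order #4] limit_buy(price=96, qty=5): fills=none; bids=[#4:5@96] asks=[#1:7@103]
After op 6 [order #5] limit_sell(price=96, qty=2): fills=#4x#5:2@96; bids=[#4:3@96] asks=[#1:7@103]

Answer: bid=- ask=103
bid=98 ask=103
bid=- ask=96
bid=- ask=103
bid=96 ask=103
bid=96 ask=103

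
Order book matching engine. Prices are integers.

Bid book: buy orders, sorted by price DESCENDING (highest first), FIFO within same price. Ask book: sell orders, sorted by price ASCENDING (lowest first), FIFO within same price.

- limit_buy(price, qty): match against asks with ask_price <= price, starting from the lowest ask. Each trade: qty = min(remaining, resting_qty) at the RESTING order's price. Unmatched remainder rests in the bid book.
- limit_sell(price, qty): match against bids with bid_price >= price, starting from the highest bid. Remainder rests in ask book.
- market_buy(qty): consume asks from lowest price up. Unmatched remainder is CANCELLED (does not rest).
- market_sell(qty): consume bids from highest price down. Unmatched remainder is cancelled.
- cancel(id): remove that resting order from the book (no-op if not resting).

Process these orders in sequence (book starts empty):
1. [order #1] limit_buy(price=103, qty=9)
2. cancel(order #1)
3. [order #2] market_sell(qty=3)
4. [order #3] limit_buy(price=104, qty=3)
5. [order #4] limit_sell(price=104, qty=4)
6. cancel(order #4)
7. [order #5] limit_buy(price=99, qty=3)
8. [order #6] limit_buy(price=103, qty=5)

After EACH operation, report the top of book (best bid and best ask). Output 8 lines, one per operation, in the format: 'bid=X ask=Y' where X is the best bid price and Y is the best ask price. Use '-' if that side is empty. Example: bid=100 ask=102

Answer: bid=103 ask=-
bid=- ask=-
bid=- ask=-
bid=104 ask=-
bid=- ask=104
bid=- ask=-
bid=99 ask=-
bid=103 ask=-

Derivation:
After op 1 [order #1] limit_buy(price=103, qty=9): fills=none; bids=[#1:9@103] asks=[-]
After op 2 cancel(order #1): fills=none; bids=[-] asks=[-]
After op 3 [order #2] market_sell(qty=3): fills=none; bids=[-] asks=[-]
After op 4 [order #3] limit_buy(price=104, qty=3): fills=none; bids=[#3:3@104] asks=[-]
After op 5 [order #4] limit_sell(price=104, qty=4): fills=#3x#4:3@104; bids=[-] asks=[#4:1@104]
After op 6 cancel(order #4): fills=none; bids=[-] asks=[-]
After op 7 [order #5] limit_buy(price=99, qty=3): fills=none; bids=[#5:3@99] asks=[-]
After op 8 [order #6] limit_buy(price=103, qty=5): fills=none; bids=[#6:5@103 #5:3@99] asks=[-]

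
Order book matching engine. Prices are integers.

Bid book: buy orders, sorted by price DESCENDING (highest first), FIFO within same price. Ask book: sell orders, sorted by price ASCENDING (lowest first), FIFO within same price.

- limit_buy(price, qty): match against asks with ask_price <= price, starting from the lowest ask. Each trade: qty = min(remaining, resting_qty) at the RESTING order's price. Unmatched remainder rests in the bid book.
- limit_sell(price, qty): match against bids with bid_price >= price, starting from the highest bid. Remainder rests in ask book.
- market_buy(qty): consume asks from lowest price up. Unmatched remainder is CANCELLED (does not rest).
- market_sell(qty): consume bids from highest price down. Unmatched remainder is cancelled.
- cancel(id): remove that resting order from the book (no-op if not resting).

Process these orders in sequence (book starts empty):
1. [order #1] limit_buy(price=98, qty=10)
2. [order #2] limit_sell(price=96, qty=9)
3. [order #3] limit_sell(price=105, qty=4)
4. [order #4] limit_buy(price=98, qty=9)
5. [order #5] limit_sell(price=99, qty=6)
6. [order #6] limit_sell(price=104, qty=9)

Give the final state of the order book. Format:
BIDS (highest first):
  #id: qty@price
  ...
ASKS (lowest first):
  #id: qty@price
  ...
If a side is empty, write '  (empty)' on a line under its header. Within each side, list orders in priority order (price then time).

Answer: BIDS (highest first):
  #1: 1@98
  #4: 9@98
ASKS (lowest first):
  #5: 6@99
  #6: 9@104
  #3: 4@105

Derivation:
After op 1 [order #1] limit_buy(price=98, qty=10): fills=none; bids=[#1:10@98] asks=[-]
After op 2 [order #2] limit_sell(price=96, qty=9): fills=#1x#2:9@98; bids=[#1:1@98] asks=[-]
After op 3 [order #3] limit_sell(price=105, qty=4): fills=none; bids=[#1:1@98] asks=[#3:4@105]
After op 4 [order #4] limit_buy(price=98, qty=9): fills=none; bids=[#1:1@98 #4:9@98] asks=[#3:4@105]
After op 5 [order #5] limit_sell(price=99, qty=6): fills=none; bids=[#1:1@98 #4:9@98] asks=[#5:6@99 #3:4@105]
After op 6 [order #6] limit_sell(price=104, qty=9): fills=none; bids=[#1:1@98 #4:9@98] asks=[#5:6@99 #6:9@104 #3:4@105]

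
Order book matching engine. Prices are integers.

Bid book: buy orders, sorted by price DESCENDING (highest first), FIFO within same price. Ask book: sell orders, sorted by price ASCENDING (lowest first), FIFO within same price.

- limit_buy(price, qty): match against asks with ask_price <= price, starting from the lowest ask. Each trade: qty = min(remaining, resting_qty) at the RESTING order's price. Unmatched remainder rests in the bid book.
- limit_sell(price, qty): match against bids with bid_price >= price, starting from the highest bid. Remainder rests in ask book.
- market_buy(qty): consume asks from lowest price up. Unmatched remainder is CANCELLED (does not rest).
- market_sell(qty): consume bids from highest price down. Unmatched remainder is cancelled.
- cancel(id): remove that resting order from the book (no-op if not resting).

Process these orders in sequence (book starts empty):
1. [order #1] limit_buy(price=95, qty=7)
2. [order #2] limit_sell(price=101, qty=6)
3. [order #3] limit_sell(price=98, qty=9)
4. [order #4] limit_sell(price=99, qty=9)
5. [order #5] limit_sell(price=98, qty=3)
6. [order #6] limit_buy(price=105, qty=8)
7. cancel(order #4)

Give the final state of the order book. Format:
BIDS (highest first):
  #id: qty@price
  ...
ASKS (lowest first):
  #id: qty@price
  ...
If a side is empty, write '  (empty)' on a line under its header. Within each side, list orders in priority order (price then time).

Answer: BIDS (highest first):
  #1: 7@95
ASKS (lowest first):
  #3: 1@98
  #5: 3@98
  #2: 6@101

Derivation:
After op 1 [order #1] limit_buy(price=95, qty=7): fills=none; bids=[#1:7@95] asks=[-]
After op 2 [order #2] limit_sell(price=101, qty=6): fills=none; bids=[#1:7@95] asks=[#2:6@101]
After op 3 [order #3] limit_sell(price=98, qty=9): fills=none; bids=[#1:7@95] asks=[#3:9@98 #2:6@101]
After op 4 [order #4] limit_sell(price=99, qty=9): fills=none; bids=[#1:7@95] asks=[#3:9@98 #4:9@99 #2:6@101]
After op 5 [order #5] limit_sell(price=98, qty=3): fills=none; bids=[#1:7@95] asks=[#3:9@98 #5:3@98 #4:9@99 #2:6@101]
After op 6 [order #6] limit_buy(price=105, qty=8): fills=#6x#3:8@98; bids=[#1:7@95] asks=[#3:1@98 #5:3@98 #4:9@99 #2:6@101]
After op 7 cancel(order #4): fills=none; bids=[#1:7@95] asks=[#3:1@98 #5:3@98 #2:6@101]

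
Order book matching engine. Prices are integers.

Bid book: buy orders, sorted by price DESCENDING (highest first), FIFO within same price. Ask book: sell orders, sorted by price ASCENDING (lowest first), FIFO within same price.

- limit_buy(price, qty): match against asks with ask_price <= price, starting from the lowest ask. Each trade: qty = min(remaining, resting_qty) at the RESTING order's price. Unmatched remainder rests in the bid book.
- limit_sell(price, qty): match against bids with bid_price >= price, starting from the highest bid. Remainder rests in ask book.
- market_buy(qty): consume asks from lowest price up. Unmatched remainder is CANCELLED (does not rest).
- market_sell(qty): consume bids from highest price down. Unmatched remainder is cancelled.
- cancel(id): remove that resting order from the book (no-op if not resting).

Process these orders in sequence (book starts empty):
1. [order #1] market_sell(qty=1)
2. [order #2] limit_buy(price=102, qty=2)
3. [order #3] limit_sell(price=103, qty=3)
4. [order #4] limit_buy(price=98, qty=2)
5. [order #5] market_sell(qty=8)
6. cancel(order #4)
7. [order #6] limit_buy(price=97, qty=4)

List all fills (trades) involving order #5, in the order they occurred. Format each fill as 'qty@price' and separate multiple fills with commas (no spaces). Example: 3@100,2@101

Answer: 2@102,2@98

Derivation:
After op 1 [order #1] market_sell(qty=1): fills=none; bids=[-] asks=[-]
After op 2 [order #2] limit_buy(price=102, qty=2): fills=none; bids=[#2:2@102] asks=[-]
After op 3 [order #3] limit_sell(price=103, qty=3): fills=none; bids=[#2:2@102] asks=[#3:3@103]
After op 4 [order #4] limit_buy(price=98, qty=2): fills=none; bids=[#2:2@102 #4:2@98] asks=[#3:3@103]
After op 5 [order #5] market_sell(qty=8): fills=#2x#5:2@102 #4x#5:2@98; bids=[-] asks=[#3:3@103]
After op 6 cancel(order #4): fills=none; bids=[-] asks=[#3:3@103]
After op 7 [order #6] limit_buy(price=97, qty=4): fills=none; bids=[#6:4@97] asks=[#3:3@103]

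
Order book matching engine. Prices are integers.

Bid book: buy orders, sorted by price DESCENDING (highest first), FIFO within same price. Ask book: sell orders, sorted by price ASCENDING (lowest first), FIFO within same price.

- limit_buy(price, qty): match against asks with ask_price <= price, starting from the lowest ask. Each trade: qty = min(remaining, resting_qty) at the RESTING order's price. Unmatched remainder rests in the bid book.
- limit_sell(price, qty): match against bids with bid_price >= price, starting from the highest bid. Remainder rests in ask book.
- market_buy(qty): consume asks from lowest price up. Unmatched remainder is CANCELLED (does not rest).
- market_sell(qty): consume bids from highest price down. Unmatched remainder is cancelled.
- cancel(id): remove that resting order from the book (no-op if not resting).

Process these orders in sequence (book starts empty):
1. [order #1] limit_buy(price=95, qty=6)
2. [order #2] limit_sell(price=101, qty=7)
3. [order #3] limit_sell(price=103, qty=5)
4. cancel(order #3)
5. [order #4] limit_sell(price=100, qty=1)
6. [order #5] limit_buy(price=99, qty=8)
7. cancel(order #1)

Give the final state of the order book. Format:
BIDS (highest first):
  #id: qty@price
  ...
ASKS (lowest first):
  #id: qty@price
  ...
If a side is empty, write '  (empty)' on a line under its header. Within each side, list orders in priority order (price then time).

Answer: BIDS (highest first):
  #5: 8@99
ASKS (lowest first):
  #4: 1@100
  #2: 7@101

Derivation:
After op 1 [order #1] limit_buy(price=95, qty=6): fills=none; bids=[#1:6@95] asks=[-]
After op 2 [order #2] limit_sell(price=101, qty=7): fills=none; bids=[#1:6@95] asks=[#2:7@101]
After op 3 [order #3] limit_sell(price=103, qty=5): fills=none; bids=[#1:6@95] asks=[#2:7@101 #3:5@103]
After op 4 cancel(order #3): fills=none; bids=[#1:6@95] asks=[#2:7@101]
After op 5 [order #4] limit_sell(price=100, qty=1): fills=none; bids=[#1:6@95] asks=[#4:1@100 #2:7@101]
After op 6 [order #5] limit_buy(price=99, qty=8): fills=none; bids=[#5:8@99 #1:6@95] asks=[#4:1@100 #2:7@101]
After op 7 cancel(order #1): fills=none; bids=[#5:8@99] asks=[#4:1@100 #2:7@101]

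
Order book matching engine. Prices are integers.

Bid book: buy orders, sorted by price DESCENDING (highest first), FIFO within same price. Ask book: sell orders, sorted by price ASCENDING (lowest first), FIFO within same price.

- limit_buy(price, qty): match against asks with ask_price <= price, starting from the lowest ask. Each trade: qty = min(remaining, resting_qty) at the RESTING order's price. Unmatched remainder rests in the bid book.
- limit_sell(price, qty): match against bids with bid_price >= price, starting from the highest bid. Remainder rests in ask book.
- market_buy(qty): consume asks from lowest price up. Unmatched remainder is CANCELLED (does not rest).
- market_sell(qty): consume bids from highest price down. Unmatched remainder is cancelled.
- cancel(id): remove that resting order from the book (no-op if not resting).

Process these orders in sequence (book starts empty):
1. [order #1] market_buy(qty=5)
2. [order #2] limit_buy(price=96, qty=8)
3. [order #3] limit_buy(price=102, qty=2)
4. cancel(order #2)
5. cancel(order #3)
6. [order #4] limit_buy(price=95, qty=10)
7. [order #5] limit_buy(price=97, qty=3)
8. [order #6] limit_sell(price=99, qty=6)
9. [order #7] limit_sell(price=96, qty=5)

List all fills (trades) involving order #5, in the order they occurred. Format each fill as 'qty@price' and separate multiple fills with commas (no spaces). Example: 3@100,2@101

Answer: 3@97

Derivation:
After op 1 [order #1] market_buy(qty=5): fills=none; bids=[-] asks=[-]
After op 2 [order #2] limit_buy(price=96, qty=8): fills=none; bids=[#2:8@96] asks=[-]
After op 3 [order #3] limit_buy(price=102, qty=2): fills=none; bids=[#3:2@102 #2:8@96] asks=[-]
After op 4 cancel(order #2): fills=none; bids=[#3:2@102] asks=[-]
After op 5 cancel(order #3): fills=none; bids=[-] asks=[-]
After op 6 [order #4] limit_buy(price=95, qty=10): fills=none; bids=[#4:10@95] asks=[-]
After op 7 [order #5] limit_buy(price=97, qty=3): fills=none; bids=[#5:3@97 #4:10@95] asks=[-]
After op 8 [order #6] limit_sell(price=99, qty=6): fills=none; bids=[#5:3@97 #4:10@95] asks=[#6:6@99]
After op 9 [order #7] limit_sell(price=96, qty=5): fills=#5x#7:3@97; bids=[#4:10@95] asks=[#7:2@96 #6:6@99]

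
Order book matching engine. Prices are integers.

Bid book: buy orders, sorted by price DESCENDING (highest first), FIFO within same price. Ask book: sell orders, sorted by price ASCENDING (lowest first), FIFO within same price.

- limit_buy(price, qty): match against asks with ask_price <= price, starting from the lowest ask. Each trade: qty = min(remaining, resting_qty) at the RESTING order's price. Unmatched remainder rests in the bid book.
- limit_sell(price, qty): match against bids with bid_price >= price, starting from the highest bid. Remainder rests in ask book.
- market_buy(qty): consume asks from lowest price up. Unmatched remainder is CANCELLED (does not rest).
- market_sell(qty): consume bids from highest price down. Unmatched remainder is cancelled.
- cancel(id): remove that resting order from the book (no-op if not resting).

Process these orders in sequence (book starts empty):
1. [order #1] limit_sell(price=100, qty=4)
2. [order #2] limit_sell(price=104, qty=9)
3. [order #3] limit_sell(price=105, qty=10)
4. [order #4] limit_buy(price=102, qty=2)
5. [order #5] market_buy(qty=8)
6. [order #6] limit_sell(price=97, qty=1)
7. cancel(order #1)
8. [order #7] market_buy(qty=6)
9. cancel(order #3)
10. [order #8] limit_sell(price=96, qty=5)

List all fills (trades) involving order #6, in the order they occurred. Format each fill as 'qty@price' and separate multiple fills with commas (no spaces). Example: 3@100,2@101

After op 1 [order #1] limit_sell(price=100, qty=4): fills=none; bids=[-] asks=[#1:4@100]
After op 2 [order #2] limit_sell(price=104, qty=9): fills=none; bids=[-] asks=[#1:4@100 #2:9@104]
After op 3 [order #3] limit_sell(price=105, qty=10): fills=none; bids=[-] asks=[#1:4@100 #2:9@104 #3:10@105]
After op 4 [order #4] limit_buy(price=102, qty=2): fills=#4x#1:2@100; bids=[-] asks=[#1:2@100 #2:9@104 #3:10@105]
After op 5 [order #5] market_buy(qty=8): fills=#5x#1:2@100 #5x#2:6@104; bids=[-] asks=[#2:3@104 #3:10@105]
After op 6 [order #6] limit_sell(price=97, qty=1): fills=none; bids=[-] asks=[#6:1@97 #2:3@104 #3:10@105]
After op 7 cancel(order #1): fills=none; bids=[-] asks=[#6:1@97 #2:3@104 #3:10@105]
After op 8 [order #7] market_buy(qty=6): fills=#7x#6:1@97 #7x#2:3@104 #7x#3:2@105; bids=[-] asks=[#3:8@105]
After op 9 cancel(order #3): fills=none; bids=[-] asks=[-]
After op 10 [order #8] limit_sell(price=96, qty=5): fills=none; bids=[-] asks=[#8:5@96]

Answer: 1@97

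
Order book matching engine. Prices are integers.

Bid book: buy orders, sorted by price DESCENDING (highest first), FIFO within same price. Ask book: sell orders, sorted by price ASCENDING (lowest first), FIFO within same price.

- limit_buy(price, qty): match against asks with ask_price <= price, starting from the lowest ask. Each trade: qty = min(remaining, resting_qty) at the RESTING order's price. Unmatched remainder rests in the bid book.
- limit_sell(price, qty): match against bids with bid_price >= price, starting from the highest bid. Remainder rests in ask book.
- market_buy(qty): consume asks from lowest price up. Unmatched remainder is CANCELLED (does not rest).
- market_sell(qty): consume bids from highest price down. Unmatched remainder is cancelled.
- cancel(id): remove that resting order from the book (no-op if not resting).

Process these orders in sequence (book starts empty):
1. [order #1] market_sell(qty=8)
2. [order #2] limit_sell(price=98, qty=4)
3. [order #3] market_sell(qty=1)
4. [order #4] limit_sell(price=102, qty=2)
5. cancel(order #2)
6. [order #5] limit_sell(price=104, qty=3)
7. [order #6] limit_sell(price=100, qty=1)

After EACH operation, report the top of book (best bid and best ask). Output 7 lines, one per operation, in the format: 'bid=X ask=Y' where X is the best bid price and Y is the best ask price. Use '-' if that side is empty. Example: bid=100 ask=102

Answer: bid=- ask=-
bid=- ask=98
bid=- ask=98
bid=- ask=98
bid=- ask=102
bid=- ask=102
bid=- ask=100

Derivation:
After op 1 [order #1] market_sell(qty=8): fills=none; bids=[-] asks=[-]
After op 2 [order #2] limit_sell(price=98, qty=4): fills=none; bids=[-] asks=[#2:4@98]
After op 3 [order #3] market_sell(qty=1): fills=none; bids=[-] asks=[#2:4@98]
After op 4 [order #4] limit_sell(price=102, qty=2): fills=none; bids=[-] asks=[#2:4@98 #4:2@102]
After op 5 cancel(order #2): fills=none; bids=[-] asks=[#4:2@102]
After op 6 [order #5] limit_sell(price=104, qty=3): fills=none; bids=[-] asks=[#4:2@102 #5:3@104]
After op 7 [order #6] limit_sell(price=100, qty=1): fills=none; bids=[-] asks=[#6:1@100 #4:2@102 #5:3@104]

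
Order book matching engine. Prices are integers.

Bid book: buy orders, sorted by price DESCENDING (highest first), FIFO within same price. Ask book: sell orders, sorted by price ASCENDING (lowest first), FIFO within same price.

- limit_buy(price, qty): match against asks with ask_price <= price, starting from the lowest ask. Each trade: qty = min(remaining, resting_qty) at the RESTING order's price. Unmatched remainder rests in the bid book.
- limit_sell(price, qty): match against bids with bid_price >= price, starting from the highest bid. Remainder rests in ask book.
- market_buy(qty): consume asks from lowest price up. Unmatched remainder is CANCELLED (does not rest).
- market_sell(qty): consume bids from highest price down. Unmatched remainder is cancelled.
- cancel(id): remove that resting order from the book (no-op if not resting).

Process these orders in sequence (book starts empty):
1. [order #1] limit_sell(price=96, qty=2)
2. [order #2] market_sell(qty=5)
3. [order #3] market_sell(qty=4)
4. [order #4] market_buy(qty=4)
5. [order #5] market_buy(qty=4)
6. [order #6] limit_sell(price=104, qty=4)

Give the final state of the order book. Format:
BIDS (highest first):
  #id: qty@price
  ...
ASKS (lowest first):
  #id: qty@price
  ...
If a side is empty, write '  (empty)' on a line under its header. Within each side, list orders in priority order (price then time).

After op 1 [order #1] limit_sell(price=96, qty=2): fills=none; bids=[-] asks=[#1:2@96]
After op 2 [order #2] market_sell(qty=5): fills=none; bids=[-] asks=[#1:2@96]
After op 3 [order #3] market_sell(qty=4): fills=none; bids=[-] asks=[#1:2@96]
After op 4 [order #4] market_buy(qty=4): fills=#4x#1:2@96; bids=[-] asks=[-]
After op 5 [order #5] market_buy(qty=4): fills=none; bids=[-] asks=[-]
After op 6 [order #6] limit_sell(price=104, qty=4): fills=none; bids=[-] asks=[#6:4@104]

Answer: BIDS (highest first):
  (empty)
ASKS (lowest first):
  #6: 4@104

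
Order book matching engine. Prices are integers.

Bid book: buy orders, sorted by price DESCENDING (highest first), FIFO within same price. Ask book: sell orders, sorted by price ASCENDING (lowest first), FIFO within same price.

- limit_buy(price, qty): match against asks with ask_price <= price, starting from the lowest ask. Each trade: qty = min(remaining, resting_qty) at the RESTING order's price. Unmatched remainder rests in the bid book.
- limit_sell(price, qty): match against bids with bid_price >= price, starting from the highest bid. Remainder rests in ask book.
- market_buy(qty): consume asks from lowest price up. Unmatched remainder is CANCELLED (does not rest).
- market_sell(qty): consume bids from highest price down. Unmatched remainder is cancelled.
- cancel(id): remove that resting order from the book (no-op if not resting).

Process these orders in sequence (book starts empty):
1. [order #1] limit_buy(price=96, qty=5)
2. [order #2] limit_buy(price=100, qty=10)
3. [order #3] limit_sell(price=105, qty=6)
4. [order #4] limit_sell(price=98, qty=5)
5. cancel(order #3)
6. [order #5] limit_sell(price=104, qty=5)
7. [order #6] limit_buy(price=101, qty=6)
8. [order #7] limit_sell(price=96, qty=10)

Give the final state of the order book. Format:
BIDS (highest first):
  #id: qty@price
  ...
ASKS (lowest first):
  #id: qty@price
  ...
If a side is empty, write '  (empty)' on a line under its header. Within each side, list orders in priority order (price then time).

Answer: BIDS (highest first):
  #2: 1@100
  #1: 5@96
ASKS (lowest first):
  #5: 5@104

Derivation:
After op 1 [order #1] limit_buy(price=96, qty=5): fills=none; bids=[#1:5@96] asks=[-]
After op 2 [order #2] limit_buy(price=100, qty=10): fills=none; bids=[#2:10@100 #1:5@96] asks=[-]
After op 3 [order #3] limit_sell(price=105, qty=6): fills=none; bids=[#2:10@100 #1:5@96] asks=[#3:6@105]
After op 4 [order #4] limit_sell(price=98, qty=5): fills=#2x#4:5@100; bids=[#2:5@100 #1:5@96] asks=[#3:6@105]
After op 5 cancel(order #3): fills=none; bids=[#2:5@100 #1:5@96] asks=[-]
After op 6 [order #5] limit_sell(price=104, qty=5): fills=none; bids=[#2:5@100 #1:5@96] asks=[#5:5@104]
After op 7 [order #6] limit_buy(price=101, qty=6): fills=none; bids=[#6:6@101 #2:5@100 #1:5@96] asks=[#5:5@104]
After op 8 [order #7] limit_sell(price=96, qty=10): fills=#6x#7:6@101 #2x#7:4@100; bids=[#2:1@100 #1:5@96] asks=[#5:5@104]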